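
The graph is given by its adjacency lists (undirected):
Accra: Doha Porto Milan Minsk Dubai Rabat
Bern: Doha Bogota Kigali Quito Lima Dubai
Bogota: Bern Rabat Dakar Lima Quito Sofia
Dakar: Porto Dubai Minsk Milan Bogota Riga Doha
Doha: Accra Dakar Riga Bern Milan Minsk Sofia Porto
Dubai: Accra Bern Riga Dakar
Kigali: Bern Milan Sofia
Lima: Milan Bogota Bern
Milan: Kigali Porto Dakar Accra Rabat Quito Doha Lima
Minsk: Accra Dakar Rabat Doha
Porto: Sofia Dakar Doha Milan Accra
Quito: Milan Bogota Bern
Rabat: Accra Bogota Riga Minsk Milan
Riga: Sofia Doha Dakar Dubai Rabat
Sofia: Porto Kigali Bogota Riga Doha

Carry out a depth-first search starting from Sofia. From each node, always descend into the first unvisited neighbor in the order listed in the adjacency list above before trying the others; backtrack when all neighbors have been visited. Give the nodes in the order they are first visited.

Visit Sofia
Sofia → Porto
Porto → Dakar
Dakar → Dubai
Dubai → Accra
Accra → Doha
Doha → Riga
Riga → Rabat
Rabat → Bogota
Bogota → Bern
Bern → Kigali
Kigali → Milan
Milan → Quito
Milan → Lima
Rabat → Minsk

Sofia, Porto, Dakar, Dubai, Accra, Doha, Riga, Rabat, Bogota, Bern, Kigali, Milan, Quito, Lima, Minsk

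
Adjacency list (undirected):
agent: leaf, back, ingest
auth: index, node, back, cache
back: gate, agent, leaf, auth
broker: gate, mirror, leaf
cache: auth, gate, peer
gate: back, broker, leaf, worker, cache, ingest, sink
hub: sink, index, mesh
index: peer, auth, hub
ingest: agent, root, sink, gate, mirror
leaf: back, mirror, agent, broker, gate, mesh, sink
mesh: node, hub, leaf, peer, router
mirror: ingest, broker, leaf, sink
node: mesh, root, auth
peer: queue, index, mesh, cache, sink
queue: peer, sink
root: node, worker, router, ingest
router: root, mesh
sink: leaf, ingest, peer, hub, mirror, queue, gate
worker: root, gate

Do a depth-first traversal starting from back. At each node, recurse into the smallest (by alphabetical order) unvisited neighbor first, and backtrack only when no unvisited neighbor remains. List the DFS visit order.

back -> agent -> ingest -> gate -> broker -> leaf -> mesh -> hub -> index -> auth -> cache -> peer -> queue -> sink -> mirror -> node -> root -> router -> worker

Visit back
back → agent
agent → ingest
ingest → gate
gate → broker
broker → leaf
leaf → mesh
mesh → hub
hub → index
index → auth
auth → cache
cache → peer
peer → queue
queue → sink
sink → mirror
auth → node
node → root
root → router
root → worker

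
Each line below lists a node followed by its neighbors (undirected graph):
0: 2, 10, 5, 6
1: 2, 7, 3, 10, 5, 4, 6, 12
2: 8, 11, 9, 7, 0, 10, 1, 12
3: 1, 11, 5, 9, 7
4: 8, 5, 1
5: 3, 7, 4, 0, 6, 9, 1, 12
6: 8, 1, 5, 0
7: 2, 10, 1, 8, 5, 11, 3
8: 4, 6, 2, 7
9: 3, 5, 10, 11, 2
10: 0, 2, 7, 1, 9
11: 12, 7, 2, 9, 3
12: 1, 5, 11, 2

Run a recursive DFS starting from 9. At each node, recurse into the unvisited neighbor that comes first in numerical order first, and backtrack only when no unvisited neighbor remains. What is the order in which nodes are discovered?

9 → 2 → 0 → 5 → 1 → 3 → 7 → 8 → 4 → 6 → 10 → 11 → 12

Visit 9
9 → 2
2 → 0
0 → 5
5 → 1
1 → 3
3 → 7
7 → 8
8 → 4
8 → 6
7 → 10
7 → 11
11 → 12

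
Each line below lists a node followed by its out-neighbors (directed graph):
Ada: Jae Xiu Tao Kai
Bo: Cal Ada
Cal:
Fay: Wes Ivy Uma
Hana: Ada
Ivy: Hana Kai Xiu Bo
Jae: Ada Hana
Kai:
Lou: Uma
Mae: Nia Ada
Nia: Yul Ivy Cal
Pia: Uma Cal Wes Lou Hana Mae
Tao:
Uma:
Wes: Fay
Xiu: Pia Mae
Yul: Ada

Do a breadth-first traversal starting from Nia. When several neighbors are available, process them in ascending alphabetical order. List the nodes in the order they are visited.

Visit Nia; enqueue Cal, Ivy, Yul → queue [Cal, Ivy, Yul]
Visit Cal → queue [Ivy, Yul]
Visit Ivy; enqueue Bo, Hana, Kai, Xiu → queue [Yul, Bo, Hana, Kai, Xiu]
Visit Yul; enqueue Ada → queue [Bo, Hana, Kai, Xiu, Ada]
Visit Bo → queue [Hana, Kai, Xiu, Ada]
Visit Hana → queue [Kai, Xiu, Ada]
Visit Kai → queue [Xiu, Ada]
Visit Xiu; enqueue Mae, Pia → queue [Ada, Mae, Pia]
Visit Ada; enqueue Jae, Tao → queue [Mae, Pia, Jae, Tao]
Visit Mae → queue [Pia, Jae, Tao]
Visit Pia; enqueue Lou, Uma, Wes → queue [Jae, Tao, Lou, Uma, Wes]
Visit Jae → queue [Tao, Lou, Uma, Wes]
Visit Tao → queue [Lou, Uma, Wes]
Visit Lou → queue [Uma, Wes]
Visit Uma → queue [Wes]
Visit Wes; enqueue Fay → queue [Fay]
Visit Fay → queue []

Nia, Cal, Ivy, Yul, Bo, Hana, Kai, Xiu, Ada, Mae, Pia, Jae, Tao, Lou, Uma, Wes, Fay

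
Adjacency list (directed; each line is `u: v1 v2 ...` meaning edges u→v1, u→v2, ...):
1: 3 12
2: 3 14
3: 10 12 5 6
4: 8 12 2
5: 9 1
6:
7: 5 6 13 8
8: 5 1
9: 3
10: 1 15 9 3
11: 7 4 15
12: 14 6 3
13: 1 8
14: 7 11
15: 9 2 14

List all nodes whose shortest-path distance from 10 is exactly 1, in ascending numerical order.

Level 0: 10
Level 1: 1, 3, 9, 15
Level 2: 2, 5, 6, 12, 14
Level 3: 7, 11
Level 4: 4, 8, 13

1, 3, 9, 15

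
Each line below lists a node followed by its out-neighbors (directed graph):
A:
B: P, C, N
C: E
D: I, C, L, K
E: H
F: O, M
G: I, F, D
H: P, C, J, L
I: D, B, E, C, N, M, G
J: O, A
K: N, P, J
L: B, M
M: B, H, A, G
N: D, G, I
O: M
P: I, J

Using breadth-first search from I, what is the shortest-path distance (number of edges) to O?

3

Level 0: I
Level 1: B, C, D, E, G, M, N
Level 2: A, F, H, K, L, P
Level 3: J, O
O first appears at level 3.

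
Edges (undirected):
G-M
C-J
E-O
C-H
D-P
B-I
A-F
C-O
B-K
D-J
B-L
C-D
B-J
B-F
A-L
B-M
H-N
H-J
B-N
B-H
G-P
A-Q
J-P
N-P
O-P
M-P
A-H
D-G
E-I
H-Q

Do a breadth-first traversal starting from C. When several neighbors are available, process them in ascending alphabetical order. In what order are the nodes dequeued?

C D H J O G P A B N Q E M F L I K

Visit C; enqueue D, H, J, O → queue [D, H, J, O]
Visit D; enqueue G, P → queue [H, J, O, G, P]
Visit H; enqueue A, B, N, Q → queue [J, O, G, P, A, B, N, Q]
Visit J → queue [O, G, P, A, B, N, Q]
Visit O; enqueue E → queue [G, P, A, B, N, Q, E]
Visit G; enqueue M → queue [P, A, B, N, Q, E, M]
Visit P → queue [A, B, N, Q, E, M]
Visit A; enqueue F, L → queue [B, N, Q, E, M, F, L]
Visit B; enqueue I, K → queue [N, Q, E, M, F, L, I, K]
Visit N → queue [Q, E, M, F, L, I, K]
Visit Q → queue [E, M, F, L, I, K]
Visit E → queue [M, F, L, I, K]
Visit M → queue [F, L, I, K]
Visit F → queue [L, I, K]
Visit L → queue [I, K]
Visit I → queue [K]
Visit K → queue []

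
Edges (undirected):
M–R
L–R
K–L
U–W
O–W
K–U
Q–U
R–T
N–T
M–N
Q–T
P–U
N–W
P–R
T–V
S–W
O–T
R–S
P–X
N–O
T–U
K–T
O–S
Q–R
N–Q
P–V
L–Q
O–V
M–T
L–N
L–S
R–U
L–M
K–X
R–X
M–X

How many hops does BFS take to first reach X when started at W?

3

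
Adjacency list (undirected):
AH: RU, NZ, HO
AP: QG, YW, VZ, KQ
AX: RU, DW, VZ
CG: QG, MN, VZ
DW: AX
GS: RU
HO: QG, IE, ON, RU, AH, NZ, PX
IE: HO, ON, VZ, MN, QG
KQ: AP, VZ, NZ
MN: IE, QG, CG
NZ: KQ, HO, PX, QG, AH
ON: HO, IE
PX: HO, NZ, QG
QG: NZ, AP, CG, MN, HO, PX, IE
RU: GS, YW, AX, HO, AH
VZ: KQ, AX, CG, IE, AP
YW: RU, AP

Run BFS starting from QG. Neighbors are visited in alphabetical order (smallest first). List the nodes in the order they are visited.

QG → AP → CG → HO → IE → MN → NZ → PX → KQ → VZ → YW → AH → ON → RU → AX → GS → DW

Visit QG; enqueue AP, CG, HO, IE, MN, NZ, PX → queue [AP, CG, HO, IE, MN, NZ, PX]
Visit AP; enqueue KQ, VZ, YW → queue [CG, HO, IE, MN, NZ, PX, KQ, VZ, YW]
Visit CG → queue [HO, IE, MN, NZ, PX, KQ, VZ, YW]
Visit HO; enqueue AH, ON, RU → queue [IE, MN, NZ, PX, KQ, VZ, YW, AH, ON, RU]
Visit IE → queue [MN, NZ, PX, KQ, VZ, YW, AH, ON, RU]
Visit MN → queue [NZ, PX, KQ, VZ, YW, AH, ON, RU]
Visit NZ → queue [PX, KQ, VZ, YW, AH, ON, RU]
Visit PX → queue [KQ, VZ, YW, AH, ON, RU]
Visit KQ → queue [VZ, YW, AH, ON, RU]
Visit VZ; enqueue AX → queue [YW, AH, ON, RU, AX]
Visit YW → queue [AH, ON, RU, AX]
Visit AH → queue [ON, RU, AX]
Visit ON → queue [RU, AX]
Visit RU; enqueue GS → queue [AX, GS]
Visit AX; enqueue DW → queue [GS, DW]
Visit GS → queue [DW]
Visit DW → queue []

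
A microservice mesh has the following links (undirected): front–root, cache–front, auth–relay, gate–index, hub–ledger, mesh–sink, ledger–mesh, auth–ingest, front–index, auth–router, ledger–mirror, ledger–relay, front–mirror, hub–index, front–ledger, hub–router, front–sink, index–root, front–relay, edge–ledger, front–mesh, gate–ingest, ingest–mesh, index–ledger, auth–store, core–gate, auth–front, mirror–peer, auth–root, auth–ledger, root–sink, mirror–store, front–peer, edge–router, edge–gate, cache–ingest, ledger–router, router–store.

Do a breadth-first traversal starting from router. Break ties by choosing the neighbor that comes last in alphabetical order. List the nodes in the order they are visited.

Visit router; enqueue store, ledger, hub, edge, auth → queue [store, ledger, hub, edge, auth]
Visit store; enqueue mirror → queue [ledger, hub, edge, auth, mirror]
Visit ledger; enqueue relay, mesh, index, front → queue [hub, edge, auth, mirror, relay, mesh, index, front]
Visit hub → queue [edge, auth, mirror, relay, mesh, index, front]
Visit edge; enqueue gate → queue [auth, mirror, relay, mesh, index, front, gate]
Visit auth; enqueue root, ingest → queue [mirror, relay, mesh, index, front, gate, root, ingest]
Visit mirror; enqueue peer → queue [relay, mesh, index, front, gate, root, ingest, peer]
Visit relay → queue [mesh, index, front, gate, root, ingest, peer]
Visit mesh; enqueue sink → queue [index, front, gate, root, ingest, peer, sink]
Visit index → queue [front, gate, root, ingest, peer, sink]
Visit front; enqueue cache → queue [gate, root, ingest, peer, sink, cache]
Visit gate; enqueue core → queue [root, ingest, peer, sink, cache, core]
Visit root → queue [ingest, peer, sink, cache, core]
Visit ingest → queue [peer, sink, cache, core]
Visit peer → queue [sink, cache, core]
Visit sink → queue [cache, core]
Visit cache → queue [core]
Visit core → queue []

router store ledger hub edge auth mirror relay mesh index front gate root ingest peer sink cache core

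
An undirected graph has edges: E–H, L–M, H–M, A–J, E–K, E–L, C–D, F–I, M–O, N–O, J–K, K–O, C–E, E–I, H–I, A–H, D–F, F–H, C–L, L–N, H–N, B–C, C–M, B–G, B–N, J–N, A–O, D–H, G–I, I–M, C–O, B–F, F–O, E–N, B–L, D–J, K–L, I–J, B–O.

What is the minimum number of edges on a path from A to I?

2

Level 0: A
Level 1: H, J, O
Level 2: B, C, D, E, F, I, K, M, N
Level 3: G, L
I first appears at level 2.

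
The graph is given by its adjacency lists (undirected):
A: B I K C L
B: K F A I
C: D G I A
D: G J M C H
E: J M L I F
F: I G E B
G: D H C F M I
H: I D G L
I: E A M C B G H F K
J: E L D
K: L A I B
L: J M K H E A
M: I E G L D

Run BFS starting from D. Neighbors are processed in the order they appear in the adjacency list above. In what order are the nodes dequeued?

D, G, J, M, C, H, F, I, E, L, A, B, K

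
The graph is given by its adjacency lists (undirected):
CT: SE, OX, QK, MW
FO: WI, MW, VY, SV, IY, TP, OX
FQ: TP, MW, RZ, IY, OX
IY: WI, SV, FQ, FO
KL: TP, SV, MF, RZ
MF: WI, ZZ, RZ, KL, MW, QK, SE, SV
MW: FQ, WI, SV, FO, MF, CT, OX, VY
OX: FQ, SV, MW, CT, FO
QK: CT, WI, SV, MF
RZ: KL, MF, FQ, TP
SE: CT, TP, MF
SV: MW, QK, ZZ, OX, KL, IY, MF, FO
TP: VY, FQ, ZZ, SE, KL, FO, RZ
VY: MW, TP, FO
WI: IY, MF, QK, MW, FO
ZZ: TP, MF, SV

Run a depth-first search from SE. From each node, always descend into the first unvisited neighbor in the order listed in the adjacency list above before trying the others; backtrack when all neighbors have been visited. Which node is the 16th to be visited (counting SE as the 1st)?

FO

Visit SE
SE → CT
CT → OX
OX → FQ
FQ → TP
TP → VY
VY → MW
MW → WI
WI → IY
IY → SV
SV → QK
QK → MF
MF → ZZ
MF → RZ
RZ → KL
SV → FO

Visit order: SE, CT, OX, FQ, TP, VY, MW, WI, IY, SV, QK, MF, ZZ, RZ, KL, FO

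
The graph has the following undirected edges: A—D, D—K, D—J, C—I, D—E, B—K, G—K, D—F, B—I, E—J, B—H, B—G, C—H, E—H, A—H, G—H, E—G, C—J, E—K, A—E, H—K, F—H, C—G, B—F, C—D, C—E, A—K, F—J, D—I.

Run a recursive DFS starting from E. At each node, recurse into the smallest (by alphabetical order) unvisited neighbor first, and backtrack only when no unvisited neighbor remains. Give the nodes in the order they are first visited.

E, A, D, C, G, B, F, H, K, J, I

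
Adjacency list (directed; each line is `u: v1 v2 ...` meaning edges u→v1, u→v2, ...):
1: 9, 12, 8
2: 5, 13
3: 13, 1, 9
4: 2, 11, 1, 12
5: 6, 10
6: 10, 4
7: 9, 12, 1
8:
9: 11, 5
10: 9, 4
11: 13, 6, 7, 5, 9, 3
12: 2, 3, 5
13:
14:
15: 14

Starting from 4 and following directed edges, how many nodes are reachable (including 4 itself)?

BFS from 4 visits: 4, 2, 11, 1, 12, 5, 13, 6, 7, 9, 3, 8, 10
Reachable nodes: 13 of 15 total.

13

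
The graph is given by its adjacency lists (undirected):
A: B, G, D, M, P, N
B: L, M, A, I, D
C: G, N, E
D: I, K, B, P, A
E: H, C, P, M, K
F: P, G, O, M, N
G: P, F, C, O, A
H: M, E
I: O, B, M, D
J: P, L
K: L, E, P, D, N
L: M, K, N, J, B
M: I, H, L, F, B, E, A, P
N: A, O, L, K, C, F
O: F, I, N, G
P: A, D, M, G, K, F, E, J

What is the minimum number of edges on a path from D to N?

Level 0: D
Level 1: A, B, I, K, P
Level 2: E, F, G, J, L, M, N, O
Level 3: C, H
N first appears at level 2.

2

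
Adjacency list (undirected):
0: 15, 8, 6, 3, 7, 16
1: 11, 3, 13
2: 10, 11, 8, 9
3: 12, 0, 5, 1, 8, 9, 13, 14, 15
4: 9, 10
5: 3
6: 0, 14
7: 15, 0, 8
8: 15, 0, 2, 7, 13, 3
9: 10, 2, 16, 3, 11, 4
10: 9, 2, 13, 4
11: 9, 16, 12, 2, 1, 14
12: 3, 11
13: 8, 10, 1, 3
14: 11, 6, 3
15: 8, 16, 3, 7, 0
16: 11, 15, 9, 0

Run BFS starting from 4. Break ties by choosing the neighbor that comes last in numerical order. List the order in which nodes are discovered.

4 → 10 → 9 → 13 → 2 → 16 → 11 → 3 → 8 → 1 → 15 → 0 → 14 → 12 → 5 → 7 → 6

Visit 4; enqueue 10, 9 → queue [10, 9]
Visit 10; enqueue 13, 2 → queue [9, 13, 2]
Visit 9; enqueue 16, 11, 3 → queue [13, 2, 16, 11, 3]
Visit 13; enqueue 8, 1 → queue [2, 16, 11, 3, 8, 1]
Visit 2 → queue [16, 11, 3, 8, 1]
Visit 16; enqueue 15, 0 → queue [11, 3, 8, 1, 15, 0]
Visit 11; enqueue 14, 12 → queue [3, 8, 1, 15, 0, 14, 12]
Visit 3; enqueue 5 → queue [8, 1, 15, 0, 14, 12, 5]
Visit 8; enqueue 7 → queue [1, 15, 0, 14, 12, 5, 7]
Visit 1 → queue [15, 0, 14, 12, 5, 7]
Visit 15 → queue [0, 14, 12, 5, 7]
Visit 0; enqueue 6 → queue [14, 12, 5, 7, 6]
Visit 14 → queue [12, 5, 7, 6]
Visit 12 → queue [5, 7, 6]
Visit 5 → queue [7, 6]
Visit 7 → queue [6]
Visit 6 → queue []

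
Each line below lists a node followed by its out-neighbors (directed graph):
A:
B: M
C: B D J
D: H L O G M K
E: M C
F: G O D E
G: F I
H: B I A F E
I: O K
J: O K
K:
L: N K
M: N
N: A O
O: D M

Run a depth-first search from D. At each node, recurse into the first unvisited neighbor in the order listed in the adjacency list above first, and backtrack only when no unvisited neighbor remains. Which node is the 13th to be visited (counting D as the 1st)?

Visit D
D → H
H → B
B → M
M → N
N → A
N → O
H → I
I → K
H → F
F → G
F → E
E → C
C → J
D → L

Visit order: D, H, B, M, N, A, O, I, K, F, G, E, C, J, L

C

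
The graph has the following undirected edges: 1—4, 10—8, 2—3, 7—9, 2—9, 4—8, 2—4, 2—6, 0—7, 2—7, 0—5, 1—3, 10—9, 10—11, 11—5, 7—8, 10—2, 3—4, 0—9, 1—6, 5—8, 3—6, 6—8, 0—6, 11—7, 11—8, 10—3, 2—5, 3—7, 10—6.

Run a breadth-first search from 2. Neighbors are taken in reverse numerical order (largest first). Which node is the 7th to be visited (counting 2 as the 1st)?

4

Visit 2; enqueue 10, 9, 7, 6, 5, 4, 3 → queue [10, 9, 7, 6, 5, 4, 3]
Visit 10; enqueue 11, 8 → queue [9, 7, 6, 5, 4, 3, 11, 8]
Visit 9; enqueue 0 → queue [7, 6, 5, 4, 3, 11, 8, 0]
Visit 7 → queue [6, 5, 4, 3, 11, 8, 0]
Visit 6; enqueue 1 → queue [5, 4, 3, 11, 8, 0, 1]
Visit 5 → queue [4, 3, 11, 8, 0, 1]
Visit 4 → queue [3, 11, 8, 0, 1]
Visit 3 → queue [11, 8, 0, 1]
Visit 11 → queue [8, 0, 1]
Visit 8 → queue [0, 1]
Visit 0 → queue [1]
Visit 1 → queue []

Visit order: 2, 10, 9, 7, 6, 5, 4, 3, 11, 8, 0, 1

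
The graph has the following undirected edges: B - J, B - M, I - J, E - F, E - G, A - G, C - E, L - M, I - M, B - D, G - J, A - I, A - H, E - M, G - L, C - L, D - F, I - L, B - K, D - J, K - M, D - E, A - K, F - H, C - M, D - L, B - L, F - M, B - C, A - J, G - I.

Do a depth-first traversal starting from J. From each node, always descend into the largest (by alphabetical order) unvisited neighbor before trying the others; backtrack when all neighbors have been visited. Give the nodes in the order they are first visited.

J -> I -> M -> L -> G -> E -> F -> H -> A -> K -> B -> D -> C

Visit J
J → I
I → M
M → L
L → G
G → E
E → F
F → H
H → A
A → K
K → B
B → D
B → C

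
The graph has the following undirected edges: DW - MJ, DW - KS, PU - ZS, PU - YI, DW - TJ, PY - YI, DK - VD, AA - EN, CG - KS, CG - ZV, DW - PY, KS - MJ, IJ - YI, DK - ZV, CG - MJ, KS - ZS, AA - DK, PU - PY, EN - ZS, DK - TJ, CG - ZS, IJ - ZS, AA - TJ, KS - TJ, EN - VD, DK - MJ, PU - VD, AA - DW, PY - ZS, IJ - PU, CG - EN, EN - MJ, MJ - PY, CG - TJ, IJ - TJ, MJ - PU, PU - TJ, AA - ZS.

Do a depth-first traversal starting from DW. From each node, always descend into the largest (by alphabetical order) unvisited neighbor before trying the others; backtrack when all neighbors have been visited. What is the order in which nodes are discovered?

Visit DW
DW → TJ
TJ → PU
PU → ZS
ZS → PY
PY → YI
YI → IJ
PY → MJ
MJ → KS
KS → CG
CG → ZV
ZV → DK
DK → VD
VD → EN
EN → AA

DW -> TJ -> PU -> ZS -> PY -> YI -> IJ -> MJ -> KS -> CG -> ZV -> DK -> VD -> EN -> AA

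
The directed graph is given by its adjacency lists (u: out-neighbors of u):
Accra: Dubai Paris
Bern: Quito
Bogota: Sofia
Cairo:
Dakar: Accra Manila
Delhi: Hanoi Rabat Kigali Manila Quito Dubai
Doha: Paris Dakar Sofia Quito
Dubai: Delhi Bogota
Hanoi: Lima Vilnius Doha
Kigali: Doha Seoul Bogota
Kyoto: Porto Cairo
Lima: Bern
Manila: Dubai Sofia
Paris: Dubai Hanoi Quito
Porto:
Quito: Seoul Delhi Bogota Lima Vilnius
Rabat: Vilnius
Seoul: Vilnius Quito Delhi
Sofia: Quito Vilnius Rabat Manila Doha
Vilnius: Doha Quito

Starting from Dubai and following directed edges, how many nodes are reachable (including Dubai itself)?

BFS from Dubai visits: Dubai, Delhi, Bogota, Rabat, Quito, Manila, Kigali, Hanoi, Sofia, Vilnius, Seoul, Lima, Doha, Bern, Paris, Dakar, Accra
Reachable nodes: 17 of 20 total.

17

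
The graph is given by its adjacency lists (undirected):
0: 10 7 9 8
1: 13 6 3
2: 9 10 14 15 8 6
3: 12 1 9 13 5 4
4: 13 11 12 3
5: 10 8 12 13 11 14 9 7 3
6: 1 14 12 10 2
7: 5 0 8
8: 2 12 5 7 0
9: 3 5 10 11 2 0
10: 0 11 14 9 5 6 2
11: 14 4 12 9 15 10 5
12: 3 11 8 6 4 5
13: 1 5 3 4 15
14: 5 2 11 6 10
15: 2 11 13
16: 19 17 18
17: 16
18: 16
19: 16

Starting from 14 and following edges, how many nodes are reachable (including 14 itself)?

16

BFS from 14 visits: 14, 2, 5, 6, 10, 11, 8, 9, 15, 3, 7, 12, 13, 1, 0, 4
Reachable nodes: 16 of 20 total.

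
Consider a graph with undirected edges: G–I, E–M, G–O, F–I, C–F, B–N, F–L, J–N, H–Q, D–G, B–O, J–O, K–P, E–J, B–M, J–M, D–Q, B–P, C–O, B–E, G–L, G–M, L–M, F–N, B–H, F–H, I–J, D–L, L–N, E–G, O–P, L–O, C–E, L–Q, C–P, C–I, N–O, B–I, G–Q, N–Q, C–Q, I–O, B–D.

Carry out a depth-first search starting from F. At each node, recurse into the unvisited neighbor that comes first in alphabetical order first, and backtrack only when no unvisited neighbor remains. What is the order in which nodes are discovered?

Visit F
F → C
C → E
E → B
B → D
D → G
G → I
I → J
J → M
M → L
L → N
N → O
O → P
P → K
N → Q
Q → H

F → C → E → B → D → G → I → J → M → L → N → O → P → K → Q → H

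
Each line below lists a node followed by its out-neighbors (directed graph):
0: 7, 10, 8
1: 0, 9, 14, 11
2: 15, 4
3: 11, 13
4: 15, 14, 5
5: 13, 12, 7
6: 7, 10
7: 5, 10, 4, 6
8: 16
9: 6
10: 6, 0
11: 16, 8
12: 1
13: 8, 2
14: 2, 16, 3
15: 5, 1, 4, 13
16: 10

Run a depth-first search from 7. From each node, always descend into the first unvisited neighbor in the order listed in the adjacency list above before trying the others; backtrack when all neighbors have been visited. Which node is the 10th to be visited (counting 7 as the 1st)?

15

Visit 7
7 → 5
5 → 13
13 → 8
8 → 16
16 → 10
10 → 6
10 → 0
13 → 2
2 → 15
15 → 1
1 → 9
1 → 14
14 → 3
3 → 11
15 → 4
5 → 12

Visit order: 7, 5, 13, 8, 16, 10, 6, 0, 2, 15, 1, 9, 14, 3, 11, 4, 12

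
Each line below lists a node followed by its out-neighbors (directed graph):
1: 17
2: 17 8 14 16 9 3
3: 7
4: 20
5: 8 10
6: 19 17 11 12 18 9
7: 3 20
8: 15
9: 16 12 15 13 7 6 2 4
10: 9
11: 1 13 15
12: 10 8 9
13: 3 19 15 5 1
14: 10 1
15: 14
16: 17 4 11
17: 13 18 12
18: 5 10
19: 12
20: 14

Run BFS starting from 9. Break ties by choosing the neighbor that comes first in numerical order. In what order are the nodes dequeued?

9 2 4 6 7 12 13 15 16 3 8 14 17 20 11 18 19 10 1 5

Visit 9; enqueue 2, 4, 6, 7, 12, 13, 15, 16 → queue [2, 4, 6, 7, 12, 13, 15, 16]
Visit 2; enqueue 3, 8, 14, 17 → queue [4, 6, 7, 12, 13, 15, 16, 3, 8, 14, 17]
Visit 4; enqueue 20 → queue [6, 7, 12, 13, 15, 16, 3, 8, 14, 17, 20]
Visit 6; enqueue 11, 18, 19 → queue [7, 12, 13, 15, 16, 3, 8, 14, 17, 20, 11, 18, 19]
Visit 7 → queue [12, 13, 15, 16, 3, 8, 14, 17, 20, 11, 18, 19]
Visit 12; enqueue 10 → queue [13, 15, 16, 3, 8, 14, 17, 20, 11, 18, 19, 10]
Visit 13; enqueue 1, 5 → queue [15, 16, 3, 8, 14, 17, 20, 11, 18, 19, 10, 1, 5]
Visit 15 → queue [16, 3, 8, 14, 17, 20, 11, 18, 19, 10, 1, 5]
Visit 16 → queue [3, 8, 14, 17, 20, 11, 18, 19, 10, 1, 5]
Visit 3 → queue [8, 14, 17, 20, 11, 18, 19, 10, 1, 5]
Visit 8 → queue [14, 17, 20, 11, 18, 19, 10, 1, 5]
Visit 14 → queue [17, 20, 11, 18, 19, 10, 1, 5]
Visit 17 → queue [20, 11, 18, 19, 10, 1, 5]
Visit 20 → queue [11, 18, 19, 10, 1, 5]
Visit 11 → queue [18, 19, 10, 1, 5]
Visit 18 → queue [19, 10, 1, 5]
Visit 19 → queue [10, 1, 5]
Visit 10 → queue [1, 5]
Visit 1 → queue [5]
Visit 5 → queue []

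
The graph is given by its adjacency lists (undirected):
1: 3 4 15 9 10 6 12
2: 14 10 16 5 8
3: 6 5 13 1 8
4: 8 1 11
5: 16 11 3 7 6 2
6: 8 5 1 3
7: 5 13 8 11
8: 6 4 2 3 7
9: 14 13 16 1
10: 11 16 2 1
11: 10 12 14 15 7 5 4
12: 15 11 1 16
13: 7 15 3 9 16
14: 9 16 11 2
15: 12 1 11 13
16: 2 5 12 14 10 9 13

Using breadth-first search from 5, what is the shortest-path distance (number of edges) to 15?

2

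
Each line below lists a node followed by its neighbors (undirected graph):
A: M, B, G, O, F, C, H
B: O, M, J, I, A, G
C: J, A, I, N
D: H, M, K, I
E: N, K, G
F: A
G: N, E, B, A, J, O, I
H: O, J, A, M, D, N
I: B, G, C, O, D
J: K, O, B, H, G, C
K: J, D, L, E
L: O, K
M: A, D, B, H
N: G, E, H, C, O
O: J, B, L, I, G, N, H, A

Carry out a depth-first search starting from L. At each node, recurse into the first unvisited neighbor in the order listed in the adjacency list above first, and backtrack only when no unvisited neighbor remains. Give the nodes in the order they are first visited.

L O J K D H A M B I G N E C F

Visit L
L → O
O → J
J → K
K → D
D → H
H → A
A → M
M → B
B → I
I → G
G → N
N → E
N → C
A → F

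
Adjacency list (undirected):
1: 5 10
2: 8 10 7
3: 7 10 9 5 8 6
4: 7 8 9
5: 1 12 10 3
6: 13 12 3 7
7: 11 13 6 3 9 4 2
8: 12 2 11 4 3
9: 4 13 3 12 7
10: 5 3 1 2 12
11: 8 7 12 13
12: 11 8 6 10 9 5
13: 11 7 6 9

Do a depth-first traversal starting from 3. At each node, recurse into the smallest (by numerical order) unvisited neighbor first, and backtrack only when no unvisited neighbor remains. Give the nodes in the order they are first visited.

3 → 5 → 1 → 10 → 2 → 7 → 4 → 8 → 11 → 12 → 6 → 13 → 9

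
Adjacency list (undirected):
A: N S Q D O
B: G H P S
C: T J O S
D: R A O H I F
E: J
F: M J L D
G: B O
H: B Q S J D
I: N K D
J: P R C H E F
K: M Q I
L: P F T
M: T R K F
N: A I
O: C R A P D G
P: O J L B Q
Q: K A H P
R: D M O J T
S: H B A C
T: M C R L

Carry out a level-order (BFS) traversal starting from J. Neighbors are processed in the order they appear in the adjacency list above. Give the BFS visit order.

J P R C H E F O L B Q D M T S A G K I N

Visit J; enqueue P, R, C, H, E, F → queue [P, R, C, H, E, F]
Visit P; enqueue O, L, B, Q → queue [R, C, H, E, F, O, L, B, Q]
Visit R; enqueue D, M, T → queue [C, H, E, F, O, L, B, Q, D, M, T]
Visit C; enqueue S → queue [H, E, F, O, L, B, Q, D, M, T, S]
Visit H → queue [E, F, O, L, B, Q, D, M, T, S]
Visit E → queue [F, O, L, B, Q, D, M, T, S]
Visit F → queue [O, L, B, Q, D, M, T, S]
Visit O; enqueue A, G → queue [L, B, Q, D, M, T, S, A, G]
Visit L → queue [B, Q, D, M, T, S, A, G]
Visit B → queue [Q, D, M, T, S, A, G]
Visit Q; enqueue K → queue [D, M, T, S, A, G, K]
Visit D; enqueue I → queue [M, T, S, A, G, K, I]
Visit M → queue [T, S, A, G, K, I]
Visit T → queue [S, A, G, K, I]
Visit S → queue [A, G, K, I]
Visit A; enqueue N → queue [G, K, I, N]
Visit G → queue [K, I, N]
Visit K → queue [I, N]
Visit I → queue [N]
Visit N → queue []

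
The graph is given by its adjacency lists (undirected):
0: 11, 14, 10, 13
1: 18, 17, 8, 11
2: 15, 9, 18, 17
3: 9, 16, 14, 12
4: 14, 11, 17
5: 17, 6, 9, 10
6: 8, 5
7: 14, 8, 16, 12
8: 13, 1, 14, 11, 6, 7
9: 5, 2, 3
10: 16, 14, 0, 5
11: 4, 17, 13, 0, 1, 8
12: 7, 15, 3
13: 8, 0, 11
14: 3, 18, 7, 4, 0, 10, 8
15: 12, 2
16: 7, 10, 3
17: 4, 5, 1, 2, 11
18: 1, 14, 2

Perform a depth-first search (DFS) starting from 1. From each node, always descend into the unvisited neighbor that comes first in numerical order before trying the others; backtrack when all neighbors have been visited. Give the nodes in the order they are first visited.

Visit 1
1 → 8
8 → 6
6 → 5
5 → 9
9 → 2
2 → 15
15 → 12
12 → 3
3 → 14
14 → 0
0 → 10
10 → 16
16 → 7
0 → 11
11 → 4
4 → 17
11 → 13
14 → 18

1, 8, 6, 5, 9, 2, 15, 12, 3, 14, 0, 10, 16, 7, 11, 4, 17, 13, 18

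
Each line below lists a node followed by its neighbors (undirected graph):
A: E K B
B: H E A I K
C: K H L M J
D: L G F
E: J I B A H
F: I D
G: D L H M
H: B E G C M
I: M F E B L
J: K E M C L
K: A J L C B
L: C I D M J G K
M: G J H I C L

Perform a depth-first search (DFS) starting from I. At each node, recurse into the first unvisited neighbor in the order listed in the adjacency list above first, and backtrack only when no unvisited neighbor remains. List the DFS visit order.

I -> M -> G -> D -> L -> C -> K -> A -> E -> J -> B -> H -> F

Visit I
I → M
M → G
G → D
D → L
L → C
C → K
K → A
A → E
E → J
E → B
B → H
D → F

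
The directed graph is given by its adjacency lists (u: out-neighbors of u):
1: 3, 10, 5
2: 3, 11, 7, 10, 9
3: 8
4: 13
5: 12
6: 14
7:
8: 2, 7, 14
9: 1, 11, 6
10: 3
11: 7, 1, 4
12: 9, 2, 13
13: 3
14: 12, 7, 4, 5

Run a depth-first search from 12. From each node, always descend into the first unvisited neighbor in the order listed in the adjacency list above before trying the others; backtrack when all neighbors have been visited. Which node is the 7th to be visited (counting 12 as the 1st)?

11

Visit 12
12 → 9
9 → 1
1 → 3
3 → 8
8 → 2
2 → 11
11 → 7
11 → 4
4 → 13
2 → 10
8 → 14
14 → 5
9 → 6

Visit order: 12, 9, 1, 3, 8, 2, 11, 7, 4, 13, 10, 14, 5, 6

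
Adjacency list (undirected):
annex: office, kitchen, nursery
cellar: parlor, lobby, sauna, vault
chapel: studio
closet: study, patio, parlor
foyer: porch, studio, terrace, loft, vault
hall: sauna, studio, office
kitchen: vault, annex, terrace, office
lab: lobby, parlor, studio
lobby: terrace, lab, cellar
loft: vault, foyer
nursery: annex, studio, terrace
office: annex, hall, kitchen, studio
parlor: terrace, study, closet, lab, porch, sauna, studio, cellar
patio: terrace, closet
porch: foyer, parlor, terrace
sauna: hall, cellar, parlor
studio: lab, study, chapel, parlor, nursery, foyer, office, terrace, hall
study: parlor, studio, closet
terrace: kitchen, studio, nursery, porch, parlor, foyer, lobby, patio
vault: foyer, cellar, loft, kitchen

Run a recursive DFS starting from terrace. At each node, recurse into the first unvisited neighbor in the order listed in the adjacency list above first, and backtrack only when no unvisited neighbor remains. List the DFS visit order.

Visit terrace
terrace → kitchen
kitchen → vault
vault → foyer
foyer → porch
porch → parlor
parlor → study
study → studio
studio → lab
lab → lobby
lobby → cellar
cellar → sauna
sauna → hall
hall → office
office → annex
annex → nursery
studio → chapel
study → closet
closet → patio
foyer → loft

terrace, kitchen, vault, foyer, porch, parlor, study, studio, lab, lobby, cellar, sauna, hall, office, annex, nursery, chapel, closet, patio, loft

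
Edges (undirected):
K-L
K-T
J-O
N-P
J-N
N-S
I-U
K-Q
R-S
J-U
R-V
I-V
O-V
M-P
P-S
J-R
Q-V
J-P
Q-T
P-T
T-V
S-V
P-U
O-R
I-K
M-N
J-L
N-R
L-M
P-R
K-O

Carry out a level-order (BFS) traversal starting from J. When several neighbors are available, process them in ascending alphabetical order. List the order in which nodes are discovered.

J -> L -> N -> O -> P -> R -> U -> K -> M -> S -> V -> T -> I -> Q

Visit J; enqueue L, N, O, P, R, U → queue [L, N, O, P, R, U]
Visit L; enqueue K, M → queue [N, O, P, R, U, K, M]
Visit N; enqueue S → queue [O, P, R, U, K, M, S]
Visit O; enqueue V → queue [P, R, U, K, M, S, V]
Visit P; enqueue T → queue [R, U, K, M, S, V, T]
Visit R → queue [U, K, M, S, V, T]
Visit U; enqueue I → queue [K, M, S, V, T, I]
Visit K; enqueue Q → queue [M, S, V, T, I, Q]
Visit M → queue [S, V, T, I, Q]
Visit S → queue [V, T, I, Q]
Visit V → queue [T, I, Q]
Visit T → queue [I, Q]
Visit I → queue [Q]
Visit Q → queue []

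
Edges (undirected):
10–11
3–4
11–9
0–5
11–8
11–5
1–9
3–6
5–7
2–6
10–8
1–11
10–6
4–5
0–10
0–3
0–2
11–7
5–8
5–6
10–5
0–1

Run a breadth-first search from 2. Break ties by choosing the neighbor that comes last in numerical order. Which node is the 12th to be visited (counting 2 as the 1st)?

9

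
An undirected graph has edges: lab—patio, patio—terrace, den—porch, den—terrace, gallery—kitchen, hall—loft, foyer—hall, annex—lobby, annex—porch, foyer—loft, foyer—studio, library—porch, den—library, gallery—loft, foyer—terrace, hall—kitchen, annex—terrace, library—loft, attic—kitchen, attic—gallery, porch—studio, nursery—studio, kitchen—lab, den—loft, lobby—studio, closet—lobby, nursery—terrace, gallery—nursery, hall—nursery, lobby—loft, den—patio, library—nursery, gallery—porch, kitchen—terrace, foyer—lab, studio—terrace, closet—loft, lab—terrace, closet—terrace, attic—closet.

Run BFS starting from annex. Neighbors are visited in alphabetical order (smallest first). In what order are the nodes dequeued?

Visit annex; enqueue lobby, porch, terrace → queue [lobby, porch, terrace]
Visit lobby; enqueue closet, loft, studio → queue [porch, terrace, closet, loft, studio]
Visit porch; enqueue den, gallery, library → queue [terrace, closet, loft, studio, den, gallery, library]
Visit terrace; enqueue foyer, kitchen, lab, nursery, patio → queue [closet, loft, studio, den, gallery, library, foyer, kitchen, lab, nursery, patio]
Visit closet; enqueue attic → queue [loft, studio, den, gallery, library, foyer, kitchen, lab, nursery, patio, attic]
Visit loft; enqueue hall → queue [studio, den, gallery, library, foyer, kitchen, lab, nursery, patio, attic, hall]
Visit studio → queue [den, gallery, library, foyer, kitchen, lab, nursery, patio, attic, hall]
Visit den → queue [gallery, library, foyer, kitchen, lab, nursery, patio, attic, hall]
Visit gallery → queue [library, foyer, kitchen, lab, nursery, patio, attic, hall]
Visit library → queue [foyer, kitchen, lab, nursery, patio, attic, hall]
Visit foyer → queue [kitchen, lab, nursery, patio, attic, hall]
Visit kitchen → queue [lab, nursery, patio, attic, hall]
Visit lab → queue [nursery, patio, attic, hall]
Visit nursery → queue [patio, attic, hall]
Visit patio → queue [attic, hall]
Visit attic → queue [hall]
Visit hall → queue []

annex, lobby, porch, terrace, closet, loft, studio, den, gallery, library, foyer, kitchen, lab, nursery, patio, attic, hall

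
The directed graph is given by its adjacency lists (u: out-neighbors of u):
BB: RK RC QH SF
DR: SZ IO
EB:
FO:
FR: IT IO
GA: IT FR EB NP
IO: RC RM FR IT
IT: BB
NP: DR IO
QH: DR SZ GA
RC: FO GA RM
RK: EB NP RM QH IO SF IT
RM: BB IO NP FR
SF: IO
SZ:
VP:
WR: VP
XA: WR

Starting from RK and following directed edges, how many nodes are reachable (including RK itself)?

BFS from RK visits: RK, EB, NP, RM, QH, IO, SF, IT, DR, BB, FR, SZ, GA, RC, FO
Reachable nodes: 15 of 18 total.

15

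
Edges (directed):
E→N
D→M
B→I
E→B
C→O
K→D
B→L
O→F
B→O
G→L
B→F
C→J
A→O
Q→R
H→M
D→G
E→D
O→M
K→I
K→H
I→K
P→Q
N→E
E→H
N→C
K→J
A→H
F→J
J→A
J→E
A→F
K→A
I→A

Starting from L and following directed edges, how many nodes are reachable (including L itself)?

1

BFS from L visits: L
Reachable nodes: 1 of 18 total.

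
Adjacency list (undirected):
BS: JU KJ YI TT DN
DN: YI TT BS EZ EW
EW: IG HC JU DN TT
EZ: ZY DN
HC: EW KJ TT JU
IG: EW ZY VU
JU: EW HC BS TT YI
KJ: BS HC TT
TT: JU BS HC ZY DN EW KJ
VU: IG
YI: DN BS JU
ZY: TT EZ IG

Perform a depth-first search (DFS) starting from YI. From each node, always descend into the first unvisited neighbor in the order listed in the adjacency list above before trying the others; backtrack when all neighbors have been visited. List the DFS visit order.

YI, DN, TT, JU, EW, IG, ZY, EZ, VU, HC, KJ, BS

Visit YI
YI → DN
DN → TT
TT → JU
JU → EW
EW → IG
IG → ZY
ZY → EZ
IG → VU
EW → HC
HC → KJ
KJ → BS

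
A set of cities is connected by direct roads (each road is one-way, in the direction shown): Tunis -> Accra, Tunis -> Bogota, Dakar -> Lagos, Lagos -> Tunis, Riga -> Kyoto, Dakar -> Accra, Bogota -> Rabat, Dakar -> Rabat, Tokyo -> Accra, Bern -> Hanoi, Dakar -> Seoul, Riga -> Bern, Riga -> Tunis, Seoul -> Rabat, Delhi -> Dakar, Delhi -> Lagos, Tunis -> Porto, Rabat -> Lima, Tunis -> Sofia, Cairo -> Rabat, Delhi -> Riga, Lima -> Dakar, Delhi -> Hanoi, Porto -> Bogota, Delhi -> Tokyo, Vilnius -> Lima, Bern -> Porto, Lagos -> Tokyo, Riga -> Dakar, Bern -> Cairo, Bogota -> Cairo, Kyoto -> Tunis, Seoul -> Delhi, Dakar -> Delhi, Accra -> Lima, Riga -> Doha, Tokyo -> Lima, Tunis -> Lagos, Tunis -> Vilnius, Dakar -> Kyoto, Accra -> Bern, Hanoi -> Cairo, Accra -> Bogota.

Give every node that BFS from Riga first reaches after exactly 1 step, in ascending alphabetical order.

Bern, Dakar, Doha, Kyoto, Tunis

Level 0: Riga
Level 1: Bern, Dakar, Doha, Kyoto, Tunis
Level 2: Accra, Bogota, Cairo, Delhi, Hanoi, Lagos, Porto, Rabat, Seoul, Sofia, Vilnius
Level 3: Lima, Tokyo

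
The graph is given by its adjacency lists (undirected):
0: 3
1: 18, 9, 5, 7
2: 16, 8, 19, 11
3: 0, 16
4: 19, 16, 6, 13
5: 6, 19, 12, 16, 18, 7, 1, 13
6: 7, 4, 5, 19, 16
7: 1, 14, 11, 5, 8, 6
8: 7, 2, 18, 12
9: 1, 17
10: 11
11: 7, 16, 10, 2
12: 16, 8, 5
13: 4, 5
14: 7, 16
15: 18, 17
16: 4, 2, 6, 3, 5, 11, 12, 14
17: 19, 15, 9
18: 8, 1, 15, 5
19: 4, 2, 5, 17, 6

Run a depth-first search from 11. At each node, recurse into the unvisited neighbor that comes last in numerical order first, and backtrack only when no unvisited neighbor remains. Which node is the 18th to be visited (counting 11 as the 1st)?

Visit 11
11 → 16
16 → 14
14 → 7
7 → 8
8 → 18
18 → 15
15 → 17
17 → 19
19 → 6
6 → 5
5 → 13
13 → 4
5 → 12
5 → 1
1 → 9
19 → 2
16 → 3
3 → 0
11 → 10

Visit order: 11, 16, 14, 7, 8, 18, 15, 17, 19, 6, 5, 13, 4, 12, 1, 9, 2, 3, 0, 10

3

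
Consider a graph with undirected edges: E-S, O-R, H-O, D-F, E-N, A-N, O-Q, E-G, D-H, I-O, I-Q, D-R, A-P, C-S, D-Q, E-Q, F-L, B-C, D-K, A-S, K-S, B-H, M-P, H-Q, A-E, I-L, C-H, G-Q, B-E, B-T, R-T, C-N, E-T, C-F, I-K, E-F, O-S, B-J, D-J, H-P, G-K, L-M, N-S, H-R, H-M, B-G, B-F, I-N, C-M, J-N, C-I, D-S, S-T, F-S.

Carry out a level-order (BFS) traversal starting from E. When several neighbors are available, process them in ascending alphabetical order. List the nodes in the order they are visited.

E, A, B, F, G, N, Q, S, T, P, C, H, J, D, L, K, I, O, R, M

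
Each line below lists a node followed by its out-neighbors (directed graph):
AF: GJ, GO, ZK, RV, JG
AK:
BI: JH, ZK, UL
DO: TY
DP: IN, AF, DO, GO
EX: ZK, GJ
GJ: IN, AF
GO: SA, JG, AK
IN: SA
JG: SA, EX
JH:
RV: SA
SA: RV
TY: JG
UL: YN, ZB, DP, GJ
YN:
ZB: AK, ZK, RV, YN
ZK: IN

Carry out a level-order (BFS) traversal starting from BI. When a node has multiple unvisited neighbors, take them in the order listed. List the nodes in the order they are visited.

BI → JH → ZK → UL → IN → YN → ZB → DP → GJ → SA → AK → RV → AF → DO → GO → JG → TY → EX

Visit BI; enqueue JH, ZK, UL → queue [JH, ZK, UL]
Visit JH → queue [ZK, UL]
Visit ZK; enqueue IN → queue [UL, IN]
Visit UL; enqueue YN, ZB, DP, GJ → queue [IN, YN, ZB, DP, GJ]
Visit IN; enqueue SA → queue [YN, ZB, DP, GJ, SA]
Visit YN → queue [ZB, DP, GJ, SA]
Visit ZB; enqueue AK, RV → queue [DP, GJ, SA, AK, RV]
Visit DP; enqueue AF, DO, GO → queue [GJ, SA, AK, RV, AF, DO, GO]
Visit GJ → queue [SA, AK, RV, AF, DO, GO]
Visit SA → queue [AK, RV, AF, DO, GO]
Visit AK → queue [RV, AF, DO, GO]
Visit RV → queue [AF, DO, GO]
Visit AF; enqueue JG → queue [DO, GO, JG]
Visit DO; enqueue TY → queue [GO, JG, TY]
Visit GO → queue [JG, TY]
Visit JG; enqueue EX → queue [TY, EX]
Visit TY → queue [EX]
Visit EX → queue []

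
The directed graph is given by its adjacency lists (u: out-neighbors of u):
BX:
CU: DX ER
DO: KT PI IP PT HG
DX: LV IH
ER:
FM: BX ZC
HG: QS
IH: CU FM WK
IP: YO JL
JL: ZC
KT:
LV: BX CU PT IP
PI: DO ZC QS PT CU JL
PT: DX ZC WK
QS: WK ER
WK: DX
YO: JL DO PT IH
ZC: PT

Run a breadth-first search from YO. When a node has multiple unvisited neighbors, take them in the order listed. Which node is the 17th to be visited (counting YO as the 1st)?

ER

Visit YO; enqueue JL, DO, PT, IH → queue [JL, DO, PT, IH]
Visit JL; enqueue ZC → queue [DO, PT, IH, ZC]
Visit DO; enqueue KT, PI, IP, HG → queue [PT, IH, ZC, KT, PI, IP, HG]
Visit PT; enqueue DX, WK → queue [IH, ZC, KT, PI, IP, HG, DX, WK]
Visit IH; enqueue CU, FM → queue [ZC, KT, PI, IP, HG, DX, WK, CU, FM]
Visit ZC → queue [KT, PI, IP, HG, DX, WK, CU, FM]
Visit KT → queue [PI, IP, HG, DX, WK, CU, FM]
Visit PI; enqueue QS → queue [IP, HG, DX, WK, CU, FM, QS]
Visit IP → queue [HG, DX, WK, CU, FM, QS]
Visit HG → queue [DX, WK, CU, FM, QS]
Visit DX; enqueue LV → queue [WK, CU, FM, QS, LV]
Visit WK → queue [CU, FM, QS, LV]
Visit CU; enqueue ER → queue [FM, QS, LV, ER]
Visit FM; enqueue BX → queue [QS, LV, ER, BX]
Visit QS → queue [LV, ER, BX]
Visit LV → queue [ER, BX]
Visit ER → queue [BX]
Visit BX → queue []

Visit order: YO, JL, DO, PT, IH, ZC, KT, PI, IP, HG, DX, WK, CU, FM, QS, LV, ER, BX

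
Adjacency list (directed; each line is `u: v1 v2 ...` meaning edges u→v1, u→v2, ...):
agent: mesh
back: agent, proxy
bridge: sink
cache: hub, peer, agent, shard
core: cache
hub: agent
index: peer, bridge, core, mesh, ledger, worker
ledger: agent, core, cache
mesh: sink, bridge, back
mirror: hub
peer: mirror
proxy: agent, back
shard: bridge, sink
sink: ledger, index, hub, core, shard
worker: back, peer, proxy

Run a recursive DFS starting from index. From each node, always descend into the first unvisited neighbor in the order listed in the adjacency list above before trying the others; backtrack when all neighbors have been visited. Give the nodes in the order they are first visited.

Visit index
index → peer
peer → mirror
mirror → hub
hub → agent
agent → mesh
mesh → sink
sink → ledger
ledger → core
core → cache
cache → shard
shard → bridge
mesh → back
back → proxy
index → worker

index -> peer -> mirror -> hub -> agent -> mesh -> sink -> ledger -> core -> cache -> shard -> bridge -> back -> proxy -> worker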